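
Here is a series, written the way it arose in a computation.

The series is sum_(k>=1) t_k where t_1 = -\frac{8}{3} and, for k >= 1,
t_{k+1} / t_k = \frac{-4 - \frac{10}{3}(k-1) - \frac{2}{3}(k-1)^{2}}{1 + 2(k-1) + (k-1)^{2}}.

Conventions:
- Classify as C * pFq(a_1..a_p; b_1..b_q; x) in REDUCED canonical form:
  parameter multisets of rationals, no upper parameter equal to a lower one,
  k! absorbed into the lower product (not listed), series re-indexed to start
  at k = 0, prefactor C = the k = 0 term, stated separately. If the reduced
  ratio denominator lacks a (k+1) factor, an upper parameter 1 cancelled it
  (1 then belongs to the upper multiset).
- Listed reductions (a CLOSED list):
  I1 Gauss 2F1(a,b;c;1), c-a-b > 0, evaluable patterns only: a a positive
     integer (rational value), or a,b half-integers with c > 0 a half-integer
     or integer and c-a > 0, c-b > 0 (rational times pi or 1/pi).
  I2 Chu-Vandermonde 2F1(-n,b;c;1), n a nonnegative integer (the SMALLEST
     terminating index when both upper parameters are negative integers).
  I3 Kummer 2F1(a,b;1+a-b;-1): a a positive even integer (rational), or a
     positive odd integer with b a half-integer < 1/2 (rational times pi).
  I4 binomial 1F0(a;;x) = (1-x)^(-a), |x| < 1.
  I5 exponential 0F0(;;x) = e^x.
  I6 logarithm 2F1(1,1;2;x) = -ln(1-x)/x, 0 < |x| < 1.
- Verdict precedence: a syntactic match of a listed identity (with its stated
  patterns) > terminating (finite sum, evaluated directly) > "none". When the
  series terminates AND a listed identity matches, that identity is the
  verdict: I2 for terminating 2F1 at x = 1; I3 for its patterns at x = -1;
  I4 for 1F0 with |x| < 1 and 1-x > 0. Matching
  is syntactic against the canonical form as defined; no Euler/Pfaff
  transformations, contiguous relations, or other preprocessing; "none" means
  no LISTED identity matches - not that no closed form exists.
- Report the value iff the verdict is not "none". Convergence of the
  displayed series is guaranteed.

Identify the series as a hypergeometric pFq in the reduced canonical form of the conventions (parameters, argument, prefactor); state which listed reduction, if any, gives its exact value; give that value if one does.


With C = -\frac{8}{3}: the canonical form is 2F1(2, 3; 1; -\frac{2}{3}). Verdict: none - at argument -\frac{2}{3} the multisets {2, 3} ; {1} match no listed identity.

The tell: t_0 = -\frac{8}{3} here, and the expanded ratio factors over Q; C = -8/3, roots give parameters.
Ratio: r(k) = -\frac{2}{3} * (k+2) (k+3) / [(k+1) (k+1)] - poly over poly, x = -\frac{2}{3} from leading terms; C = -\frac{8}{3} at k = 0.


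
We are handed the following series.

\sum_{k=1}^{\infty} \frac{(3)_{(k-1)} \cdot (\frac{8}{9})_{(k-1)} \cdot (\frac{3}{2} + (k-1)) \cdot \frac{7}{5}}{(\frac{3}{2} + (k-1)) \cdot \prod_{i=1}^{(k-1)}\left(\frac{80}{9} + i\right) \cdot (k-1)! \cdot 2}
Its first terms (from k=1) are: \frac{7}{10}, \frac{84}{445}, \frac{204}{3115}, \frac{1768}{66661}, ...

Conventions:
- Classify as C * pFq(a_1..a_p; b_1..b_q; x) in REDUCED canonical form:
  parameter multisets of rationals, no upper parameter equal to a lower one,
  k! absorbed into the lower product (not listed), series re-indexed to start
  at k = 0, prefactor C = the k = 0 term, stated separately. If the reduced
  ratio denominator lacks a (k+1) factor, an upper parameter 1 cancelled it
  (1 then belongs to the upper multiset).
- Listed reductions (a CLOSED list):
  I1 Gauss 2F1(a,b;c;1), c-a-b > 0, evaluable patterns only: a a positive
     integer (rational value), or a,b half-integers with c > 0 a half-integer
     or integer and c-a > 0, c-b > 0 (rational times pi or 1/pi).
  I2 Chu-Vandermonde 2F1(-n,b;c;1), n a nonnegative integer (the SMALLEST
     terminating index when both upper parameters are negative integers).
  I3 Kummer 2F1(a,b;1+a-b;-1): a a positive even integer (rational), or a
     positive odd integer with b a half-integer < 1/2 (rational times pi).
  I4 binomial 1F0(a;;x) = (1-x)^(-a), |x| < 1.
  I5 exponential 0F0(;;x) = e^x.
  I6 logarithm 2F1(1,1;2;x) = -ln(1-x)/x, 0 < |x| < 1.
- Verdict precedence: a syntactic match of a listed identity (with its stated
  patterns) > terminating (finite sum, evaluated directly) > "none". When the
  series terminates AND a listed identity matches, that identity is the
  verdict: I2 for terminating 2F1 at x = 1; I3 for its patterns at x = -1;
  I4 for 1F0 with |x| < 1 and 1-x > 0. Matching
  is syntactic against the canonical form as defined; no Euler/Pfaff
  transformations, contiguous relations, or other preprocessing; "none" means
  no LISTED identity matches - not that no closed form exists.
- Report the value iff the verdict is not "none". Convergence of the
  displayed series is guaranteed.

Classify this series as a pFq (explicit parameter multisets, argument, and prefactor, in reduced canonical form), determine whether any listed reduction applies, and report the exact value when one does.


x = 1 here; the reduced form reads 2F1, upper {\frac{8}{9}, 3}, lower {\frac{89}{9}}, C = \frac{7}{10}. Verdict: the Gauss summation I1 fires (x = 1: the Gamma ratio telescopes since c-a-b = 6 > 0 and a = 3 in Z>0). Its exact value is \frac{2201}{2187}.

Key step: t_0 = \frac{7}{10} here, and the constant factors (prefactor 7/10) combine into one prefactor.
Consecutive-term ratio: r(k) = 1 * (k+\frac{8}{9}) (k+3) / [(k+\frac{89}{9}) (k+1)] - rational in k. x = 1; t_0 = \frac{7}{10}; negate the roots.


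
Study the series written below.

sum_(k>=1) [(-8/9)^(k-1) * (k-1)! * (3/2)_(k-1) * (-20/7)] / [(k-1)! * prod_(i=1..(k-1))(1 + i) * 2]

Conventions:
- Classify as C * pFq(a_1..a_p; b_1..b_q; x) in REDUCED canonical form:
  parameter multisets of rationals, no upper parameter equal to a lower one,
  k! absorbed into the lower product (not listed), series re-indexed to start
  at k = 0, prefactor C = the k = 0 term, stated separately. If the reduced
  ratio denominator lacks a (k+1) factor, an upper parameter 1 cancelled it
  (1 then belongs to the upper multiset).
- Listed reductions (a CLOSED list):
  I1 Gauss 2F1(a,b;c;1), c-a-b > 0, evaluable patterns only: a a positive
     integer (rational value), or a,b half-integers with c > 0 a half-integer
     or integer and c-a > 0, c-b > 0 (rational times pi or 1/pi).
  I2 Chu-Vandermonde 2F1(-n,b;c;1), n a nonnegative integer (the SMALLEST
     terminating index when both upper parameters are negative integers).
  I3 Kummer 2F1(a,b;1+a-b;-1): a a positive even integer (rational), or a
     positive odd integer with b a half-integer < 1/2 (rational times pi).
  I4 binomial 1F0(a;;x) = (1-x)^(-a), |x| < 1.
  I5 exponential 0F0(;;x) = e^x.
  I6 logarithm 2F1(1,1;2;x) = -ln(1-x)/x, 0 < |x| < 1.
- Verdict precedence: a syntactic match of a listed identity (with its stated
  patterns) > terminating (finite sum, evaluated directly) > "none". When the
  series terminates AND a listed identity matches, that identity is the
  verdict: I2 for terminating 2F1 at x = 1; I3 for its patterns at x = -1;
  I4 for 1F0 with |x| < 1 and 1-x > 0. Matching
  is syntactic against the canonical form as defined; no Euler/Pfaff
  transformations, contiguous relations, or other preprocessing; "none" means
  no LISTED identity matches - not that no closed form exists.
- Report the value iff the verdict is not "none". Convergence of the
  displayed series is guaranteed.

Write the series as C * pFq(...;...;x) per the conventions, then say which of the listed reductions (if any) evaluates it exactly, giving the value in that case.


First insight: x = (-8/9) and the factorial ratio (C = -10/7) (k+a-1)!/(a-1)! is a rising factorial (a)_k.
Term ratio: r(k) = (-8/9) * (k+1) (k+3/2) / [(k+2) (k+1)] - rational; roots negated = parameters, x = (-8/9), C = -10/7.

x = -8/9 here; the reduced form reads 2F1, upper {1, 3/2}, lower {2}, C = -10/7. Verdict: none. A 2F1 with upper {1, 3/2} fits none of I1-I6 at x = -8/9; the sum runs forever.


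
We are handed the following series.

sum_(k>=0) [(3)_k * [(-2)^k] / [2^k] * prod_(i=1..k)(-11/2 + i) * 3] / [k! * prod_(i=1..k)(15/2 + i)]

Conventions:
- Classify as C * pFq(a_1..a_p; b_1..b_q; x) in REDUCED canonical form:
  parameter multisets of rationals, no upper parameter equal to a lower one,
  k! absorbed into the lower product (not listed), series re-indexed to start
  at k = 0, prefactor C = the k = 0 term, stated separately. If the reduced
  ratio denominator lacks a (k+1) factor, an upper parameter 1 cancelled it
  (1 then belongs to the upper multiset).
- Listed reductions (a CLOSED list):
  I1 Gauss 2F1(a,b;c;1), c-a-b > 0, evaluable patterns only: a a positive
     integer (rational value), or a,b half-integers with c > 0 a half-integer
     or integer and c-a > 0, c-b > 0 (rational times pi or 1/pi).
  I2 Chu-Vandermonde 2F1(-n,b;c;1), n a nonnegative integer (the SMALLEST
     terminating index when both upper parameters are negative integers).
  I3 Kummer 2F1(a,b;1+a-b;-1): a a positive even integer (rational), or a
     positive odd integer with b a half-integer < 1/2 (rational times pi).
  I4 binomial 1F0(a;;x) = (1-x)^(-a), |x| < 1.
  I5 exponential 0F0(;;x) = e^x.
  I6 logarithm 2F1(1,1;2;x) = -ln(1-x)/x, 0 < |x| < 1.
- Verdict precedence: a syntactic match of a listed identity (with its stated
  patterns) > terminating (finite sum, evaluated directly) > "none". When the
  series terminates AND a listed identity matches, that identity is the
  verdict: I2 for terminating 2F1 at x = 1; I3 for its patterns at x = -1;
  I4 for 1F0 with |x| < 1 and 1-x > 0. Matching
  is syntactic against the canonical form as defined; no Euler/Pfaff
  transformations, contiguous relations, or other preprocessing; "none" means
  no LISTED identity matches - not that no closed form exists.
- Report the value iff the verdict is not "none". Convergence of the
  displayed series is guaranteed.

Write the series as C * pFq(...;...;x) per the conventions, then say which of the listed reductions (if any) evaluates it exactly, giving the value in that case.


Prefactor 3, argument -1: 2F1 with upper {-9/2, 3} over lower {17/2}. Verdict: Kummer's theorem (I3) fires (x = -1; c = 17/2 equals 1+a-b for upper {-9/2, 3}: listed pattern). Value: (135135/32768) * pi.

Structural cue: t_0 being 3, the two k-th powers (C = 3, x = -1) combine into one argument.
Step ratio: r(k) = (-1) * (k-9/2) (k+3) / [(k+17/2) (k+1)] ; factor over Q: parameters, x = (-1), and C = 3.


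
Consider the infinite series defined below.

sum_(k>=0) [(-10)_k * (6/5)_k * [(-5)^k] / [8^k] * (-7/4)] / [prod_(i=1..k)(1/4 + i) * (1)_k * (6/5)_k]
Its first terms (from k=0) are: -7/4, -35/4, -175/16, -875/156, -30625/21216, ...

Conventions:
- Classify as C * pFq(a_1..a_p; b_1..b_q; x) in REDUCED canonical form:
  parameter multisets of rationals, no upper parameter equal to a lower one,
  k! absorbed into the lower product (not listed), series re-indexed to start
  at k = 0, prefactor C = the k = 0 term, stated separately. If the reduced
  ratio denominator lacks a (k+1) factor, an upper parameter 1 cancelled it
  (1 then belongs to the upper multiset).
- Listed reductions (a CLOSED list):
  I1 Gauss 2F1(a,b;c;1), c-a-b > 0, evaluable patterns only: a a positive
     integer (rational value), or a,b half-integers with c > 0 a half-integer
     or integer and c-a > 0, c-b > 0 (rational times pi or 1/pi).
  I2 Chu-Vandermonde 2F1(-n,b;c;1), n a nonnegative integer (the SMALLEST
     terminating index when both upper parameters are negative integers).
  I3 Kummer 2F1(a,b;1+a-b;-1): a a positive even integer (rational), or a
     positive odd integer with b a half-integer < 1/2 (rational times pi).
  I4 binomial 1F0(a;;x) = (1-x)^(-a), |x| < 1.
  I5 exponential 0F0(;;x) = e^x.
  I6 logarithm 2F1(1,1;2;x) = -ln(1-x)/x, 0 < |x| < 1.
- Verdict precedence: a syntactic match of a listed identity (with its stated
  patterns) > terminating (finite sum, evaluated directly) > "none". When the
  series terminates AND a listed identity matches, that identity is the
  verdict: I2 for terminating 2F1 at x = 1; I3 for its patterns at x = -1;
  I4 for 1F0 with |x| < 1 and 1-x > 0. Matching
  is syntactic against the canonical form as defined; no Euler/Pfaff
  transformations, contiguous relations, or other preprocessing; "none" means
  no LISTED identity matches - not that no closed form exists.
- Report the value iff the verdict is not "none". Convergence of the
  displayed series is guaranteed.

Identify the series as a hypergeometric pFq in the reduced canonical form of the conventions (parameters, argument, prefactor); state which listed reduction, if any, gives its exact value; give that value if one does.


At argument -5/8: a 1F1 with upper {-10}, lower {5/4}, scaled by C = -7/4. Verdict: terminating - upper parameter -10 makes this a finite sum (last index 10), evaluated exactly. Its exact value is -339616978626503/11827480743936.

Key step: t_0 being -7/4, the parameter 6/5 appears in both the upper and lower lists and cancels.
Adjacent-term ratio: r(k) = (-5/8) * (k-10) / [(k+5/4) (k+1)] - poly over poly, x = (-5/8) from leading terms; C = -7/4 at k = 0.


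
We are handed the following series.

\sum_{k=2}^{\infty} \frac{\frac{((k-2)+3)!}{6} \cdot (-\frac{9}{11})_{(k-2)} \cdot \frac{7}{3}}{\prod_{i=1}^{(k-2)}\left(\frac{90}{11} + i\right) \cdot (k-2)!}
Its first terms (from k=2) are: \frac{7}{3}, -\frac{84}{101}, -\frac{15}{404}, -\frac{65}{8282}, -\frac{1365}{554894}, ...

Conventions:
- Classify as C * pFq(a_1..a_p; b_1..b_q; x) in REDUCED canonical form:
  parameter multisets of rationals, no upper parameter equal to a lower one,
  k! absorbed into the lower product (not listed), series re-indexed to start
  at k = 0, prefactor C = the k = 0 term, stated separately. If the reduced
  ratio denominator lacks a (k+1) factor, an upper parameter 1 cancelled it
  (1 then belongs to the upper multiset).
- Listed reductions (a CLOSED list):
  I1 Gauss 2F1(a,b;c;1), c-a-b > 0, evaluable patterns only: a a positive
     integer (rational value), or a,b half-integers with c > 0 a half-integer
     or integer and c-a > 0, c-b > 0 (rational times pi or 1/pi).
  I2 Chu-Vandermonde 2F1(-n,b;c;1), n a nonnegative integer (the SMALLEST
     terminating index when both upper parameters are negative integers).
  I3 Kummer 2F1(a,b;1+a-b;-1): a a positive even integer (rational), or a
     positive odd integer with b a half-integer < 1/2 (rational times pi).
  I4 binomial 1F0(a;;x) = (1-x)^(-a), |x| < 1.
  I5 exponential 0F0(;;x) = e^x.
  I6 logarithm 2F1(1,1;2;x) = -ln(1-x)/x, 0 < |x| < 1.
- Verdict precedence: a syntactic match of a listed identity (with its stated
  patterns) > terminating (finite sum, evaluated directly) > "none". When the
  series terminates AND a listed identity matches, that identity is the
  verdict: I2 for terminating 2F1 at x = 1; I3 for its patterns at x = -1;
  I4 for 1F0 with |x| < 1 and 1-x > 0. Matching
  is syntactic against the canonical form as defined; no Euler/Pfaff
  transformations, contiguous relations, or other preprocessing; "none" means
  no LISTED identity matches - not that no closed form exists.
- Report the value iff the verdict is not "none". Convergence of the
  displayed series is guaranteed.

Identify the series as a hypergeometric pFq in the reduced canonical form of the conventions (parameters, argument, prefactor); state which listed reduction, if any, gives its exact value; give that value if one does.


This is \frac{7}{3} * 2F1(-\frac{9}{11}, 4; \frac{101}{11}; 1) in reduced canonical form. Verdict: this is Gauss (I1, integer-parameter pattern) (x = 1: the Gamma ratio telescopes since c-a-b = 6 > 0 and a = 4 in Z>0). Sum: \frac{127585}{87846}.

Key observation: t_0 being \frac{7}{3}, the lower running product (C = 7/3) is a rising factorial.
Term ratio: r(k) = 1 * (k-\frac{9}{11}) (k+4) / [(k+\frac{101}{11}) (k+1)] - rational in k, leading ratio 1; with t_0 = \frac{7}{3}, classification follows.


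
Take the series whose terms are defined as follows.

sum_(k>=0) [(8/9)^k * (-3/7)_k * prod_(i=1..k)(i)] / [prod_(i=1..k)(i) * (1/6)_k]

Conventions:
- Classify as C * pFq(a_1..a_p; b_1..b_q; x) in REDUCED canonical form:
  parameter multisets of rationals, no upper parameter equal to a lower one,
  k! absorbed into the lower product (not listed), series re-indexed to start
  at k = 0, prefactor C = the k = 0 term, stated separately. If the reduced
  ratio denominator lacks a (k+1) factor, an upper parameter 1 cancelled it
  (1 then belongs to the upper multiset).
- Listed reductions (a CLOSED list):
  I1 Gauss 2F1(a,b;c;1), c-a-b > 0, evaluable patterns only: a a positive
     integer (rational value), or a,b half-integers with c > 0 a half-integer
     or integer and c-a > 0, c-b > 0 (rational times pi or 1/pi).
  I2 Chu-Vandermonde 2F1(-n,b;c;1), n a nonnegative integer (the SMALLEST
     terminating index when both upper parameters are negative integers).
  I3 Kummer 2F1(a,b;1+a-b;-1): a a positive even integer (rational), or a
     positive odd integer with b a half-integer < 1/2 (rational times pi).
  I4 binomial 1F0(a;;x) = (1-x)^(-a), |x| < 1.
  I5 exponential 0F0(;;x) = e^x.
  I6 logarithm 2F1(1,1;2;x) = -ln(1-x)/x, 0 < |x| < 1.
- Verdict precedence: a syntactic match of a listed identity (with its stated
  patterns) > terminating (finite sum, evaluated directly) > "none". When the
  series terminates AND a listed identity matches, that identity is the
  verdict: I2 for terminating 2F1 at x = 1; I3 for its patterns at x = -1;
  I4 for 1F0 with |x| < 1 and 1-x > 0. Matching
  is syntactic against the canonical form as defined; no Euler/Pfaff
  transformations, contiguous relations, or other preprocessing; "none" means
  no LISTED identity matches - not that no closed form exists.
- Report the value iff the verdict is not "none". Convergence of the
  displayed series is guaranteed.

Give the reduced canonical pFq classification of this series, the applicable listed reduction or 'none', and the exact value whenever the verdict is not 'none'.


The series (x = 8/9) is 2F1: upper {-3/7, 1}, lower {1/6}, prefactor 1. Verdict: none - at argument 8/9 the multisets {-3/7, 1} ; {1/6} match no listed identity.

Key observation: t_0 = 1 here, and the running product (prefactor 1) telescopes to a rising factorial.
Term ratio: r(k) = (8/9) * (k-3/7) (k+1) / [(k+1/6) (k+1)] ; factor over Q: parameters, x = (8/9), and C = 1.


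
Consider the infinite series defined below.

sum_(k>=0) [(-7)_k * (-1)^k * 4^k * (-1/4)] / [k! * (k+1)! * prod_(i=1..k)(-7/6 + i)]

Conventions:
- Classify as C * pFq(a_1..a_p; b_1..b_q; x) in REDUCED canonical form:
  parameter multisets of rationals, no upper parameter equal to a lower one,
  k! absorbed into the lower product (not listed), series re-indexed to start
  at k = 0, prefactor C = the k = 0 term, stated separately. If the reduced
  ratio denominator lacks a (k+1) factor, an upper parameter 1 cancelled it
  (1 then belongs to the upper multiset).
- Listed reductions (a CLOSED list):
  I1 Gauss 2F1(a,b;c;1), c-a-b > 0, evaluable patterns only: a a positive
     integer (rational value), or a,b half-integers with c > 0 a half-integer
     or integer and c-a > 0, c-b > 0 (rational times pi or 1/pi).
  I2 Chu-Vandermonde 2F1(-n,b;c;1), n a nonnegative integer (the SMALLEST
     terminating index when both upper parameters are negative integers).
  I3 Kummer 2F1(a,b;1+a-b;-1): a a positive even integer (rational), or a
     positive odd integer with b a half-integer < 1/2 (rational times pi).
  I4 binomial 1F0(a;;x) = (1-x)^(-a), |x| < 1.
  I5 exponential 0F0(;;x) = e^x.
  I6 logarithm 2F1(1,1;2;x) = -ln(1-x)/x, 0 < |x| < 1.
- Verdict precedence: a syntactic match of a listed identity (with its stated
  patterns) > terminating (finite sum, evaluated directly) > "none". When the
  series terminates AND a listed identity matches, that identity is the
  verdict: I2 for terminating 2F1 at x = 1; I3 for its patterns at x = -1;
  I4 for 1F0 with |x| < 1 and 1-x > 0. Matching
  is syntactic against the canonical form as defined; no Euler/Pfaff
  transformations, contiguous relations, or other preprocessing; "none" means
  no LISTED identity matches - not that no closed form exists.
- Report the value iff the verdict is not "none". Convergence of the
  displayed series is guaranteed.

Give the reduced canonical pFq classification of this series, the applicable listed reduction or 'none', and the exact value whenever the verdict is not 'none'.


Classification (C = -1/4): 1F2 with upper {-7}, lower {-1/6, 2}, argument x = -4. Verdict: terminating - no listed pattern fits, but -7 in the upper list cuts the series at k = 7; direct evaluation. Hence: 739114062847/3055860500.

Key step: x = (-4) and the lower running product (C = -1/4) is a rising factorial.
Adjacent-term ratio: r(k) = (-4) * (k-7) / [(k-1/6) (k+2) (k+1)] - poly over poly, x = (-4) from leading terms; C = -1/4 at k = 0.


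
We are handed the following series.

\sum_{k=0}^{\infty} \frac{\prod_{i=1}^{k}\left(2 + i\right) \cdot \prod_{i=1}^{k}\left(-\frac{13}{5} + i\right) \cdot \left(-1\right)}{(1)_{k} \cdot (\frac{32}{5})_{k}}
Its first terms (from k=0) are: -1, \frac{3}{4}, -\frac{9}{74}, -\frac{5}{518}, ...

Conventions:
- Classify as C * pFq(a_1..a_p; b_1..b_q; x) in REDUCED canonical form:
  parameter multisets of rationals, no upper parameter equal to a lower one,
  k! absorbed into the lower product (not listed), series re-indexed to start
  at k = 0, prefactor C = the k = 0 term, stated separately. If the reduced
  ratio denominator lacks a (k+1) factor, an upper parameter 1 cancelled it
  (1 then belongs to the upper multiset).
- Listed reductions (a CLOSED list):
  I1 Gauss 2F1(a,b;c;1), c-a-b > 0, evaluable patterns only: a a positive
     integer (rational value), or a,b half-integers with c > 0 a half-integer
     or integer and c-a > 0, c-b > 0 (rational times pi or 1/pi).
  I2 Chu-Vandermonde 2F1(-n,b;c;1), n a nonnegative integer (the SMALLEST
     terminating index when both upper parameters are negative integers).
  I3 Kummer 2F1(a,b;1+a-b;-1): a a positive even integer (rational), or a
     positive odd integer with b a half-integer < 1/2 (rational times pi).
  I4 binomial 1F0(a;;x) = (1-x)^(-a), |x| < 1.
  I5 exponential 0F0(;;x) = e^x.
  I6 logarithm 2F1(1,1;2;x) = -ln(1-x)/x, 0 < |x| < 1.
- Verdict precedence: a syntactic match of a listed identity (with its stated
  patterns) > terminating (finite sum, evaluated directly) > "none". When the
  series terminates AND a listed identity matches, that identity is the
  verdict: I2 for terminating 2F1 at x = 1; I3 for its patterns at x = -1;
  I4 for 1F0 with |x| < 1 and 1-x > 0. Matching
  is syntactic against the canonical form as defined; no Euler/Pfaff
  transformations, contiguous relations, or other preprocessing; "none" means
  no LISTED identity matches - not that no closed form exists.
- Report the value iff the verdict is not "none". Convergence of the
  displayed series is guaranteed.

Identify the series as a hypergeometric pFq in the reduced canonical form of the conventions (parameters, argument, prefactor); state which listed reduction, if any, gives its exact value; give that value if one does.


This is -1 * 2F1(-\frac{8}{5}, 3; \frac{32}{5}; 1) in reduced canonical form. Verdict: Gauss's theorem (I1) matches (x = 1: the Gamma ratio telescopes since c-a-b = 5 > 0 and a = 3 in Z>0). Exact value: -\frac{1683}{4375}.

First insight: x = 1 and the running product (C = -1) telescopes to a rising factorial.
Term ratio: r(k) = 1 * (k-\frac{8}{5}) (k+3) / [(k+\frac{32}{5}) (k+1)] ; factor over Q: parameters, x = 1, and C = -1.


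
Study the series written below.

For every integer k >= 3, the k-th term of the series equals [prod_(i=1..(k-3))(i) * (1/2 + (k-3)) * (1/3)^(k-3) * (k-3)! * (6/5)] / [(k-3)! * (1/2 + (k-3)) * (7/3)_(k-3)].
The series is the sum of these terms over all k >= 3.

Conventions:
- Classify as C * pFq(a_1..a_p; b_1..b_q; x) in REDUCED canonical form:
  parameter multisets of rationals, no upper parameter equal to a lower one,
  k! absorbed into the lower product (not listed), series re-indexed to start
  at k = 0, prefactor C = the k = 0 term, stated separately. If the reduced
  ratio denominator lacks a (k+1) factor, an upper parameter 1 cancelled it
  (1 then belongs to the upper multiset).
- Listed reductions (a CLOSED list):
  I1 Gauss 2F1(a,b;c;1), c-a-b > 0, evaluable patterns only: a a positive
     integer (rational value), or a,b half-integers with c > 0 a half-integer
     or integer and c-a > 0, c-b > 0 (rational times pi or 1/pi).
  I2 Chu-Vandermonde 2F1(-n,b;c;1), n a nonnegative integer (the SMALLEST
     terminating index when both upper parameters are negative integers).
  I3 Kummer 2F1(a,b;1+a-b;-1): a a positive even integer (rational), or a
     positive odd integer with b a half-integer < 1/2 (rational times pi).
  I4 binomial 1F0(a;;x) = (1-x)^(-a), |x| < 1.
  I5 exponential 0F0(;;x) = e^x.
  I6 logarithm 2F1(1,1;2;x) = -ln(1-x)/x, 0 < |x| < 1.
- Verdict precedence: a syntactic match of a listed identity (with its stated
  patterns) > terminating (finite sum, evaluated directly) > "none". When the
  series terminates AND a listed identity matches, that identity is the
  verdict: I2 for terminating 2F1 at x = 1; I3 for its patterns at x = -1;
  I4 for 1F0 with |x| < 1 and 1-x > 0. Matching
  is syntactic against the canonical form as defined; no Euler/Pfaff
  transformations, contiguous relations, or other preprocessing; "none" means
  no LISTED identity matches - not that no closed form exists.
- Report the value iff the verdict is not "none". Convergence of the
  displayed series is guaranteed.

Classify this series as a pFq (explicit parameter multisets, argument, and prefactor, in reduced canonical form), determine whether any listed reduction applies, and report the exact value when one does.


This is 6/5 * 2F1(1, 1; 7/3; 1/3) in reduced canonical form. Verdict: none (x = 1/3): each listed identity misses the multisets {1, 1} ; {7/3}.

Key step: t_0 = 6/5 here, and the factorial ratio (prefactor 6/5) (k+a-1)!/(a-1)! is a rising factorial (a)_k.
Ratio: r(k) = (1/3) * (k+1) (k+1) / [(k+7/3) (k+1)] - poly over poly, x = (1/3) from leading terms; C = 6/5 at k = 0.


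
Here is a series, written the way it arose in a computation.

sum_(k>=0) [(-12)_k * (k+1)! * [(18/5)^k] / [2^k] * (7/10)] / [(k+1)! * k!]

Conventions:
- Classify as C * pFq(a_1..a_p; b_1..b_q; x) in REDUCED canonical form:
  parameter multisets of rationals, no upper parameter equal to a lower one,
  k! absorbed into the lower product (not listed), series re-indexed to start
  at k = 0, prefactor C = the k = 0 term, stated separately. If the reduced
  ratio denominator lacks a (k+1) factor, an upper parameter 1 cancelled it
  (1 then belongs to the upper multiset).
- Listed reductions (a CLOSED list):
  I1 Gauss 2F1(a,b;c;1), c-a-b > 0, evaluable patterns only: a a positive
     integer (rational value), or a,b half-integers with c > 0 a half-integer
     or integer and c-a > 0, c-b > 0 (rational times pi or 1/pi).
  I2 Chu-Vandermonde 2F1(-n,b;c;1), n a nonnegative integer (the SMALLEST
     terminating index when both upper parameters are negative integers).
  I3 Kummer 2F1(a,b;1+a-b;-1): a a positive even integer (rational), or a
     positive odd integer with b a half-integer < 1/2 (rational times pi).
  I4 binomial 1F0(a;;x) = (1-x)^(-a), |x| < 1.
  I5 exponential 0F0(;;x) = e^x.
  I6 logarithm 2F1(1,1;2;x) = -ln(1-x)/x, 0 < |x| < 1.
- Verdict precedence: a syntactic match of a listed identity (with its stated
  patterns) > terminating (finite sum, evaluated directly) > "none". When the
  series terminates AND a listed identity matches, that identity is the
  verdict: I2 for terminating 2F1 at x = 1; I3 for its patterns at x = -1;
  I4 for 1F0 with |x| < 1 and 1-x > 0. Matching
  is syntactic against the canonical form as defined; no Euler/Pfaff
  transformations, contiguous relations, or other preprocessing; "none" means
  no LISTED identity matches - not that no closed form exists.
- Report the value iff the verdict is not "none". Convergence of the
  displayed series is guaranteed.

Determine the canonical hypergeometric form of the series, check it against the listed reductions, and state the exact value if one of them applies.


Reduced: x = 9/5, 1F0, upper = {-12}, lower = {-}, C = 7/10. Verdict: terminating at k = 12: the factor (-12)_k kills every later term; summing the 13 survivors is exact. Exact value: 58720256/1220703125.

Structural cue: with t_0 = 7/10, the denominator's factorial ratio (prefactor 7/10) is a lower Pochhammer.
Ratio: r(k) = (9/5) * (k-12) / [(k+1)] ; factor over Q: parameters, x = (9/5), and C = 7/10.


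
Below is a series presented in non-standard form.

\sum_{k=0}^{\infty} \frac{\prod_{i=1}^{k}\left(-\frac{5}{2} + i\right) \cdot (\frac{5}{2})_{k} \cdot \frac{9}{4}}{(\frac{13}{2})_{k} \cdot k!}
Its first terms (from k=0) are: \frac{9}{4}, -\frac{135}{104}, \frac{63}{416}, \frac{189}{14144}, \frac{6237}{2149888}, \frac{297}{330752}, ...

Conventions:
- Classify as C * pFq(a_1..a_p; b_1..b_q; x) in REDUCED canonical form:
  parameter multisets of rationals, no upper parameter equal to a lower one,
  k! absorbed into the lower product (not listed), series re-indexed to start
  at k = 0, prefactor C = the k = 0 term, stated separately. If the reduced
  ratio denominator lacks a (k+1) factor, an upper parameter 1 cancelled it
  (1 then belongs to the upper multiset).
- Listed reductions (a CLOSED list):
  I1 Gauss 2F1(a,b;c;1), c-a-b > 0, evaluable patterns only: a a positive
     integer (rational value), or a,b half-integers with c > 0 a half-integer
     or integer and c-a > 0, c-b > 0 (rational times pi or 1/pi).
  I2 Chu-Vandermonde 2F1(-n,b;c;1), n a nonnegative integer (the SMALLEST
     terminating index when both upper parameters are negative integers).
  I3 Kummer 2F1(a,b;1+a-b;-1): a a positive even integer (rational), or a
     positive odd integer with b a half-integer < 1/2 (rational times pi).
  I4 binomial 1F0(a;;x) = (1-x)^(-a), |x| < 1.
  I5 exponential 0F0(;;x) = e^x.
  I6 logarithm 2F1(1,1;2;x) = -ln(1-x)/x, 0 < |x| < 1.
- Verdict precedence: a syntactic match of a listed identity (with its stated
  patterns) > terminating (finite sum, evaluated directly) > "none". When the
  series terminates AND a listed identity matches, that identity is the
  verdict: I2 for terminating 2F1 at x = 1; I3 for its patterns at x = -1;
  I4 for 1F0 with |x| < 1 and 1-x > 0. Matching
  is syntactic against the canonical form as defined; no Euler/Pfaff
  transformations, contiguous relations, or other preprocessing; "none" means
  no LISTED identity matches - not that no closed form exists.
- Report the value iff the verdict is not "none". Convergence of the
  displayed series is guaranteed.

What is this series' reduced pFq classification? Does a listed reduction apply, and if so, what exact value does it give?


Classification (C = \frac{9}{4}): 2F1 with upper {-\frac{3}{2}, \frac{5}{2}}, lower {\frac{13}{2}}, argument x = 1. Verdict: the half-integer Gauss pattern (I1) matches (x = 1; upper {-\frac{3}{2}, \frac{5}{2}} half-integers, c = \frac{13}{2} in the evaluable pattern). Its exact value is \frac{93555}{262144} \cdot \pi.

The tell: t_0 being \frac{9}{4}, the running product (C = 9/4) telescopes to a rising factorial.
Step ratio: r(k) = 1 * (k-\frac{3}{2}) (k+\frac{5}{2}) / [(k+\frac{13}{2}) (k+1)] - rational in k, leading ratio 1; with t_0 = \frac{9}{4}, classification follows.


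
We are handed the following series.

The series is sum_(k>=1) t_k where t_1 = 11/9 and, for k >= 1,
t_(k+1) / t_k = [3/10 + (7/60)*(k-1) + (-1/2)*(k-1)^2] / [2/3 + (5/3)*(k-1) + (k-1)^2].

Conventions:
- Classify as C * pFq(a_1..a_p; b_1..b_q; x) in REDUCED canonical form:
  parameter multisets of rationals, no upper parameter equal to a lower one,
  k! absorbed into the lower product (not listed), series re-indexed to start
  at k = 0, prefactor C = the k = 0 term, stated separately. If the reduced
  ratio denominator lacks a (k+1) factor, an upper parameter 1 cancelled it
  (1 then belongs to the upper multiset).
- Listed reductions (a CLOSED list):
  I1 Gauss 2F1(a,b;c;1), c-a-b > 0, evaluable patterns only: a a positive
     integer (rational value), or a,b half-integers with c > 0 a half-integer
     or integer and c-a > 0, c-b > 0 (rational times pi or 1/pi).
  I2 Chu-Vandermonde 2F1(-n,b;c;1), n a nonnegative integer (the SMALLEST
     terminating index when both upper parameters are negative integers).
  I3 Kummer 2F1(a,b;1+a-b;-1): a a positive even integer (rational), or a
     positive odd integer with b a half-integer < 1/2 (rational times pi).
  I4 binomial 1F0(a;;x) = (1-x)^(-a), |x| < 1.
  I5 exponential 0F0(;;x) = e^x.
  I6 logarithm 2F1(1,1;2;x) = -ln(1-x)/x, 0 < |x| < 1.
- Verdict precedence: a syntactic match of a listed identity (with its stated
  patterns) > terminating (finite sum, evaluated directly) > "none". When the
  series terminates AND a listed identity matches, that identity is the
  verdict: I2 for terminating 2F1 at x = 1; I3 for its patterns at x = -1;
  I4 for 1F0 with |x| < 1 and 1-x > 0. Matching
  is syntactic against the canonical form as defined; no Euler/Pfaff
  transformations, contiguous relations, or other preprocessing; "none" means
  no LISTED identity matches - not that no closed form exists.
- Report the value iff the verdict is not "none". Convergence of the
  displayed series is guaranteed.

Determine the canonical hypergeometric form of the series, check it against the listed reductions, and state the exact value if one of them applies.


This is 11/9 * 1F0(-9/10; -; -1/2) in reduced canonical form. Verdict: this is the I4 binomial reduction (the 1F0 binomial series: exponent 9/10, x = -1/2). Value: (11/9) * (3/2)^(9/10).

The tell: from the first term 11/9: cancel k + 2/3 from the displayed ratio first; then C = 11/9, x = -1/2.
Consecutive-term ratio: r(k) = (-1/2) * (k-9/10) / [(k+1)] - rational in k. x = (-1/2); t_0 = 11/9; negate the roots.


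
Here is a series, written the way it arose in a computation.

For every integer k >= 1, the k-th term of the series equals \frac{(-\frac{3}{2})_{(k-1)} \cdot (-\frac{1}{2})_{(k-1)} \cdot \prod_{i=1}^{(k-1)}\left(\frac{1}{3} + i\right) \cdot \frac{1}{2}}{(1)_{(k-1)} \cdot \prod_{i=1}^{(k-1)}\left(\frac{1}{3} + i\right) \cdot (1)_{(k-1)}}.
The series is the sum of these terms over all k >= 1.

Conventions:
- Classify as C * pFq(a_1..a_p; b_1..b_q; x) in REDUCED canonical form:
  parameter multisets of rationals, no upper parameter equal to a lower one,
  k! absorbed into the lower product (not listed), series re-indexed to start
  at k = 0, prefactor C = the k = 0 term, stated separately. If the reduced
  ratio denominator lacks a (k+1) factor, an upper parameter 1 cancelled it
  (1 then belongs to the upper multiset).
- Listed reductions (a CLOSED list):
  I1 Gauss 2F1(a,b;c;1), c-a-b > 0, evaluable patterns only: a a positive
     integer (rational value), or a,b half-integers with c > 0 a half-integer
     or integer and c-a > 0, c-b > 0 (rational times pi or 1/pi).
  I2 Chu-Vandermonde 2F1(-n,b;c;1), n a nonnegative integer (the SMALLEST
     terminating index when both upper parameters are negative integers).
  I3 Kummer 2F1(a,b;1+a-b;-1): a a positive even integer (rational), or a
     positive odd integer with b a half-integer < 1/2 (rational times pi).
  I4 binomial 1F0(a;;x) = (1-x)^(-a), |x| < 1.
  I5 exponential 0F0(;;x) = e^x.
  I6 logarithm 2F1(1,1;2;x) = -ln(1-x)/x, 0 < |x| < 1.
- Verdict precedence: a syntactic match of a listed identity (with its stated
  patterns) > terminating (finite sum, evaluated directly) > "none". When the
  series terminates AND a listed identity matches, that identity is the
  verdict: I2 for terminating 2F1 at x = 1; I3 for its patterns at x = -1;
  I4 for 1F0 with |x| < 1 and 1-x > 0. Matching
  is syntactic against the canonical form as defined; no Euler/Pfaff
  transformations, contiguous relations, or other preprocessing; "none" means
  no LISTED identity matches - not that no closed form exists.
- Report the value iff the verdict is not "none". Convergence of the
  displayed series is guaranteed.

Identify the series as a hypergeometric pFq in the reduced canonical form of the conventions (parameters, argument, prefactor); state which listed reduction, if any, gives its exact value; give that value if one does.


Canonical form: C = \frac{1}{2} times 2F1 with upper {-\frac{3}{2}, -\frac{1}{2}}, lower {1}, x = 1. Verdict (x = 1): Gauss's theorem I1 (half-integer case) applies (x = 1; upper {-\frac{3}{2}, -\frac{1}{2}} half-integers, c = 1 in the evaluable pattern). Hence: \frac{8}{3} / \pi.

Structural cue: x = 1 and (1)_k (prefactor 1/2) is k! itself.
Consecutive-term ratio: r(k) = 1 * (k-\frac{3}{2}) (k-\frac{1}{2}) / [(k+1) (k+1)] - rational in k. x = 1; t_0 = \frac{1}{2}; negate the roots.


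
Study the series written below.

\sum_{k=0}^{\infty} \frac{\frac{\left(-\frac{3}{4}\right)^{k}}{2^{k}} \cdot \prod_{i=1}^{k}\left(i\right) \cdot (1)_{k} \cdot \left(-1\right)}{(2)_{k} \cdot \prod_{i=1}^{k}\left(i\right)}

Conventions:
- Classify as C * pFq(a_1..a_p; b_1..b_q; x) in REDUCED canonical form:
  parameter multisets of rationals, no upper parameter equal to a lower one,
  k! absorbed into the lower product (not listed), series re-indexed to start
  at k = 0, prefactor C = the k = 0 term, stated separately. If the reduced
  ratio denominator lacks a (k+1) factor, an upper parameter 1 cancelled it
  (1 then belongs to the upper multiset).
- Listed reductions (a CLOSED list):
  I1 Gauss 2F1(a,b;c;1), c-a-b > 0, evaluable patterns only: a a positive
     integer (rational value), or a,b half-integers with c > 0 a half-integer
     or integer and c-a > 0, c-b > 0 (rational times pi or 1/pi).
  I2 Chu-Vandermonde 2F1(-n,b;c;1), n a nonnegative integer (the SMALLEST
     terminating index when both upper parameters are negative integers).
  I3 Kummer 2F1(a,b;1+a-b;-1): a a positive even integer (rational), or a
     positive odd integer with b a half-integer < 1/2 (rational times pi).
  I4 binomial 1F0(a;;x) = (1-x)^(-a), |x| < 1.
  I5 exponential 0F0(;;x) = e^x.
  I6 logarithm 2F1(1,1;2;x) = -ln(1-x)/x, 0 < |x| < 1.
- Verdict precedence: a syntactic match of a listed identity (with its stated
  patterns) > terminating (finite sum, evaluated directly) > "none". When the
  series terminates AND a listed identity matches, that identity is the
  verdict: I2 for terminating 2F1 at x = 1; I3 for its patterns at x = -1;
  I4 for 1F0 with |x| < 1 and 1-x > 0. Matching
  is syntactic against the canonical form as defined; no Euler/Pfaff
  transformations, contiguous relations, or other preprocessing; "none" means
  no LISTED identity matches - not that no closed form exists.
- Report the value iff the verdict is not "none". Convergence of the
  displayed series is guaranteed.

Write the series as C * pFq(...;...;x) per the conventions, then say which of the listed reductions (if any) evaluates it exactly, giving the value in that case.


Canonical form: C = -1 times 2F1 with upper {1, 1}, lower {2}, x = -\frac{3}{8}. Verdict: the logarithmic series (I6) matches (the logarithm: parameters (1,1;2), x = -\frac{3}{8}). Value: \left(-\frac{8}{3}\right) \cdot \ln\left(\frac{11}{8}\right).

Structural cue: x = -\frac{3}{8} and the running product (C = -1, x = -3/8) telescopes to a rising factorial.
Ratio: r(k) = -\frac{3}{8} * (k+1) (k+1) / [(k+2) (k+1)] - poly over poly, x = -\frac{3}{8} from leading terms; C = -1 at k = 0.


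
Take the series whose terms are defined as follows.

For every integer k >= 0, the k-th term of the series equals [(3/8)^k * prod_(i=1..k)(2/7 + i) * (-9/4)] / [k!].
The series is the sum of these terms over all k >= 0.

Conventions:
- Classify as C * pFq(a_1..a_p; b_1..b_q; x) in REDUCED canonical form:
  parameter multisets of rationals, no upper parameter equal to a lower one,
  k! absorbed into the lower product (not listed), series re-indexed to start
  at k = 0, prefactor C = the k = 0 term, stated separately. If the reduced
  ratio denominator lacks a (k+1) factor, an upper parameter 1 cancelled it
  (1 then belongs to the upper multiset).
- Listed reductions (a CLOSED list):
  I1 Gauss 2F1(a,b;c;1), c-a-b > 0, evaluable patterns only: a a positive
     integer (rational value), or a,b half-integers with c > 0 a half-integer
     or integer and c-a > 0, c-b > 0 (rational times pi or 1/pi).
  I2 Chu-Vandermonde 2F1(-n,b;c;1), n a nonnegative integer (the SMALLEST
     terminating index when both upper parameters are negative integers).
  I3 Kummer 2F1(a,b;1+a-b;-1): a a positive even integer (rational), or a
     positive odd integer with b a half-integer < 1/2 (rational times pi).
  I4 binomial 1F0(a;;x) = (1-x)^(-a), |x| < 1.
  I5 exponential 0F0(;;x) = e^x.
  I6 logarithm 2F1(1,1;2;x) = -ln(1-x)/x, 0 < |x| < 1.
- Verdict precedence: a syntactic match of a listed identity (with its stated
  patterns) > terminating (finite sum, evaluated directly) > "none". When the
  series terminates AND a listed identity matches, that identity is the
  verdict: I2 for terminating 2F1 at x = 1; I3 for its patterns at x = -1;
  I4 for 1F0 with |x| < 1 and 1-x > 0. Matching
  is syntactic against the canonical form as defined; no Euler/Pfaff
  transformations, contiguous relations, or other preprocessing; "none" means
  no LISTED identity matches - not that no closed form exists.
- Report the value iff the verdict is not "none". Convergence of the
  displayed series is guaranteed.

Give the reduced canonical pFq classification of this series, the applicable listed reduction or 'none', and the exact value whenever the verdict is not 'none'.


Key observation: t_0 = -9/4 here, and the running product (prefactor -9/4) telescopes to a rising factorial.
Ratio: r(k) = (3/8) * (k+9/7) / [(k+1)] ; factor over Q: parameters, x = (3/8), and C = -9/4.

Classification (C = -9/4): 1F0 with upper {9/7}, lower {-}, argument x = 3/8. Verdict: binomial (I4) fires (the 1F0 binomial series: exponent -9/7, x = 3/8). Hence: (-9/4) * (5/8)^(-9/7).
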